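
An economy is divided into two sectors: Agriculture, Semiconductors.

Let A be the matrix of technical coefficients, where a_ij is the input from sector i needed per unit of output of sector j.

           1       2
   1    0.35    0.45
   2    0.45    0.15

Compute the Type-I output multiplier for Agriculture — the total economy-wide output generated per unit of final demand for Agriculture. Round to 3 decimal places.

m_1 = 3.714

I − A =
  [   0.65    -0.45]
  [  -0.45     0.85]
det(I−A) = (0.65)(0.85) − (-0.45)(-0.45) = 0.3500
adj(I−A) = [[0.85, 0.45], [0.45, 0.65]]
(I − A)⁻¹ = adj(I−A) / det(I−A) ≈
  [   2.4286     1.2857]
  [   1.2857     1.8571]
The output multiplier for sector j is the column-j sum of the Leontief inverse (I − A)⁻¹ = adj(I−A) / det(I−A).
Column 1 of adj(I−A): (0.85, 0.45); det(I−A) = 0.3500.
m_1 = (0.85 + 0.45) / 0.3500 = 1.30 / 0.3500 ≈ 3.714.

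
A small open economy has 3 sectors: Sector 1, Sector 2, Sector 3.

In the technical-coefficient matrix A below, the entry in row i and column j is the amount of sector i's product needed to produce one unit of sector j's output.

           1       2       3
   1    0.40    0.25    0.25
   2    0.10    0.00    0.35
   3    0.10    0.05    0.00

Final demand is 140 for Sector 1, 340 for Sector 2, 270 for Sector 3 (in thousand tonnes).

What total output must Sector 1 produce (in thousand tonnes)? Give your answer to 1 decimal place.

x_1 = 600.4

I − A =
  [   0.60    -0.25    -0.25]
  [  -0.10     1.00    -0.35]
  [  -0.10    -0.05     1.00]
Cofactors of I−A, C_ij = (−1)^(i+j)·(minor ij) (rows/columns in the sector order above):
  C_11 = (1.00)(1.00) − (-0.35)(-0.05) = 0.9825
  C_12 = −[(-0.10)(1.00) − (-0.35)(-0.10)] = 0.1350
  C_13 = (-0.10)(-0.05) − (1.00)(-0.10) = 0.1050
  C_21 = −[(-0.25)(1.00) − (-0.25)(-0.05)] = 0.2625
  C_22 = (0.60)(1.00) − (-0.25)(-0.10) = 0.5750
  C_23 = −[(0.60)(-0.05) − (-0.25)(-0.10)] = 0.0550
  C_31 = (-0.25)(-0.35) − (-0.25)(1.00) = 0.3375
  C_32 = −[(0.60)(-0.35) − (-0.25)(-0.10)] = 0.2350
  C_33 = (0.60)(1.00) − (-0.25)(-0.10) = 0.5750
det(I−A) = Σ_j (I−A)_1j·C_1j = (0.60)(0.9825) + (-0.25)(0.1350) + (-0.25)(0.1050) = 0.5295
adj(I−A) = Cᵀ =
  [ 0.9825   0.2625   0.3375]
  [ 0.1350   0.5750   0.2350]
  [ 0.1050   0.0550   0.5750]
(I − A)⁻¹ = adj(I−A) / det(I−A) ≈
  [   1.8555     0.4958     0.6374]
  [   0.2550     1.0859     0.4438]
  [   0.1983     0.1039     1.0859]
x = (I − A)⁻¹ d = adj(I−A)·d / det(I−A), with det(I−A) = 0.5295:
  x_1 = (0.9825·140 + 0.2625·340 + 0.3375·270) / 0.5295 = 317.925 / 0.5295 ≈ 600.4
  x_2 = (0.1350·140 + 0.5750·340 + 0.2350·270) / 0.5295 = 277.85 / 0.5295 ≈ 524.7
  x_3 = (0.1050·140 + 0.0550·340 + 0.5750·270) / 0.5295 = 188.65 / 0.5295 ≈ 356.3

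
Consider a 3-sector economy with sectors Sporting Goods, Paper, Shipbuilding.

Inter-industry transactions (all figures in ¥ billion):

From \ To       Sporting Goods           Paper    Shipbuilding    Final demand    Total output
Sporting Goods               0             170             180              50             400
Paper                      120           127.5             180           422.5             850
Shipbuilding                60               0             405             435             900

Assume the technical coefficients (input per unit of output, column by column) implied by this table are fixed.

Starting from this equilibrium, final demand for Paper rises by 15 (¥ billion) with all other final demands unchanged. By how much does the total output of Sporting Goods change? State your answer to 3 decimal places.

Δx_1 = 4.094

Technical coefficients a_ij = z_ij / X_j:
  a_11 = 0/400 = 0.00, a_21 = 120/400 = 0.30, a_31 = 60/400 = 0.15
  a_12 = 170/850 = 0.20, a_22 = 127.5/850 = 0.15, a_32 = 0/850 = 0.00
  a_13 = 180/900 = 0.20, a_23 = 180/900 = 0.20, a_33 = 405/900 = 0.45
I − A =
  [   1.00    -0.20    -0.20]
  [  -0.30     0.85    -0.20]
  [  -0.15     0.00     0.55]
Cofactors of I−A, C_ij = (−1)^(i+j)·(minor ij) (rows/columns in the sector order above):
  C_11 = (0.85)(0.55) − (-0.20)(0.00) = 0.4675
  C_12 = −[(-0.30)(0.55) − (-0.20)(-0.15)] = 0.1950
  C_13 = (-0.30)(0.00) − (0.85)(-0.15) = 0.1275
  C_21 = −[(-0.20)(0.55) − (-0.20)(0.00)] = 0.1100
  C_22 = (1.00)(0.55) − (-0.20)(-0.15) = 0.5200
  C_23 = −[(1.00)(0.00) − (-0.20)(-0.15)] = 0.0300
  C_31 = (-0.20)(-0.20) − (-0.20)(0.85) = 0.2100
  C_32 = −[(1.00)(-0.20) − (-0.20)(-0.30)] = 0.2600
  C_33 = (1.00)(0.85) − (-0.20)(-0.30) = 0.7900
det(I−A) = Σ_j (I−A)_1j·C_1j = (1.00)(0.4675) + (-0.20)(0.1950) + (-0.20)(0.1275) = 0.4030
adj(I−A) = Cᵀ =
  [ 0.4675   0.1100   0.2100]
  [ 0.1950   0.5200   0.2600]
  [ 0.1275   0.0300   0.7900]
(I − A)⁻¹ = adj(I−A) / det(I−A) ≈
  [   1.1600     0.2730     0.5211]
  [   0.4839     1.2903     0.6452]
  [   0.3164     0.0744     1.9603]
Δx = (I − A)⁻¹ Δd with Δd having +15 in the Paper component and 0 elsewhere.
So Δx_1 = L_12 · (+15), where L_12 = adj(I−A)_12 / det(I−A) = 0.1100 / 0.4030.
Δx_1 = 0.1100 × (+15) / 0.4030 = 1.65 / 0.4030 ≈ 4.094.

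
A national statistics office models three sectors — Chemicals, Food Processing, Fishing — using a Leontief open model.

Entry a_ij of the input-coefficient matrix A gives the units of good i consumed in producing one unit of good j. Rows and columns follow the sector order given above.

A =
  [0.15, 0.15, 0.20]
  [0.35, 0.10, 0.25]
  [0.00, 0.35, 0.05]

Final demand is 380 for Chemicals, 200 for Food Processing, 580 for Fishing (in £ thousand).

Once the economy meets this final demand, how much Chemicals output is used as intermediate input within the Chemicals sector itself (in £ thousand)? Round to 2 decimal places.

z_11 = 119.46

I − A =
  [   0.85    -0.15    -0.20]
  [  -0.35     0.90    -0.25]
  [   0.00    -0.35     0.95]
Cofactors of I−A, C_ij = (−1)^(i+j)·(minor ij) (rows/columns in the sector order above):
  C_11 = (0.90)(0.95) − (-0.25)(-0.35) = 0.7675
  C_12 = −[(-0.35)(0.95) − (-0.25)(0.00)] = 0.3325
  C_13 = (-0.35)(-0.35) − (0.90)(0.00) = 0.1225
  C_21 = −[(-0.15)(0.95) − (-0.20)(-0.35)] = 0.2125
  C_22 = (0.85)(0.95) − (-0.20)(0.00) = 0.8075
  C_23 = −[(0.85)(-0.35) − (-0.15)(0.00)] = 0.2975
  C_31 = (-0.15)(-0.25) − (-0.20)(0.90) = 0.2175
  C_32 = −[(0.85)(-0.25) − (-0.20)(-0.35)] = 0.2825
  C_33 = (0.85)(0.90) − (-0.15)(-0.35) = 0.7125
det(I−A) = Σ_j (I−A)_1j·C_1j = (0.85)(0.7675) + (-0.15)(0.3325) + (-0.20)(0.1225) = 0.5780
adj(I−A) = Cᵀ =
  [ 0.7675   0.2125   0.2175]
  [ 0.3325   0.8075   0.2825]
  [ 0.1225   0.2975   0.7125]
(I − A)⁻¹ = adj(I−A) / det(I−A) ≈
  [   1.3279     0.3676     0.3763]
  [   0.5753     1.3971     0.4888]
  [   0.2119     0.5147     1.2327]
First solve x = (I − A)⁻¹ d = adj(I−A)·d / det(I−A); in particular x_1 = (0.7675·380 + 0.2125·200 + 0.2175·580) / 0.5780 = 460.30 / 0.5780 ≈ 796.3668.
Intermediate flow from 1 to 1: z_11 = a_11 · x_1 = 0.15 × 460.30 / 0.5780 = 69.045 / 0.5780 ≈ 119.46.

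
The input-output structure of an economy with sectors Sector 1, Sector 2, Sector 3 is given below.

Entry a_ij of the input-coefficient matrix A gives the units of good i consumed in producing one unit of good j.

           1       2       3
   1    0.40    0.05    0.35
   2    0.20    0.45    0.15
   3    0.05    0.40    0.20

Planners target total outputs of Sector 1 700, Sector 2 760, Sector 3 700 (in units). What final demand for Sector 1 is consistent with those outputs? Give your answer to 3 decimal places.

I − A =
  [   0.60    -0.05    -0.35]
  [  -0.20     0.55    -0.15]
  [  -0.05    -0.40     0.80]
d = (I − A) x:
  d_1 = (+0.60)·700 + (-0.05)·760 + (-0.35)·700 = 137.000
  d_2 = (-0.20)·700 + (+0.55)·760 + (-0.15)·700 = 173.000
  d_3 = (-0.05)·700 + (-0.40)·760 + (+0.80)·700 = 221.000

d_1 = 137.000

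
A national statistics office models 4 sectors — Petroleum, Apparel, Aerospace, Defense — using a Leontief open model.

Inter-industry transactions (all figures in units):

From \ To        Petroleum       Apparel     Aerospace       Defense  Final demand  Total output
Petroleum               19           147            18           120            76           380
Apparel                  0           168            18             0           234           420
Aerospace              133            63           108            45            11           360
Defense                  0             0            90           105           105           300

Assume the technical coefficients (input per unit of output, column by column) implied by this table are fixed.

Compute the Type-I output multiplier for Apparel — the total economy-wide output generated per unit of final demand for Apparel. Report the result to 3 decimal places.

m_2 = 3.745

Technical coefficients a_ij = z_ij / X_j:
  a_11 = 19/380 = 0.05, a_21 = 0/380 = 0.00, a_31 = 133/380 = 0.35, a_41 = 0/380 = 0.00
  a_12 = 147/420 = 0.35, a_22 = 168/420 = 0.40, a_32 = 63/420 = 0.15, a_42 = 0/420 = 0.00
  a_13 = 18/360 = 0.05, a_23 = 18/360 = 0.05, a_33 = 108/360 = 0.30, a_43 = 90/360 = 0.25
  a_14 = 120/300 = 0.40, a_24 = 0/300 = 0.00, a_34 = 45/300 = 0.15, a_44 = 105/300 = 0.35
I − A =
  [   0.95    -0.35    -0.05    -0.40]
  [   0.00     0.60    -0.05     0.00]
  [  -0.35    -0.15     0.70    -0.15]
  [   0.00     0.00    -0.25     0.65]
Compute the cofactors C_ij = (−1)^(i+j)·(3×3 minor ij) of I−A; the adjugate is their transpose:
adj(I−A) = Cᵀ =
  [ 0.245625   0.166000   0.090875   0.172125]
  [ 0.011375   0.350250   0.030875   0.014125]
  [ 0.136500   0.172250   0.370500   0.169500]
  [ 0.052500   0.066250   0.142500   0.375250]
det(I−A) = Σ_j (I−A)_1j·C_1j = (0.95)(0.245625) + (-0.35)(0.011375) + (-0.05)(0.136500) + (-0.40)(0.052500) = 0.2015375
(I − A)⁻¹ = adj(I−A) / det(I−A) ≈
  [   1.2188     0.8237     0.4509     0.8541]
  [   0.0564     1.7379     0.1532     0.0701]
  [   0.6773     0.8547     1.8384     0.8410]
  [   0.2605     0.3287     0.7071     1.8619]
The output multiplier for sector j is the column-j sum of the Leontief inverse (I − A)⁻¹ = adj(I−A) / det(I−A).
Column 2 of adj(I−A): (0.166000, 0.350250, 0.172250, 0.066250); det(I−A) = 0.2015375.
m_2 = (0.166000 + 0.350250 + 0.172250 + 0.066250) / 0.2015375 = 0.75475 / 0.2015375 ≈ 3.745.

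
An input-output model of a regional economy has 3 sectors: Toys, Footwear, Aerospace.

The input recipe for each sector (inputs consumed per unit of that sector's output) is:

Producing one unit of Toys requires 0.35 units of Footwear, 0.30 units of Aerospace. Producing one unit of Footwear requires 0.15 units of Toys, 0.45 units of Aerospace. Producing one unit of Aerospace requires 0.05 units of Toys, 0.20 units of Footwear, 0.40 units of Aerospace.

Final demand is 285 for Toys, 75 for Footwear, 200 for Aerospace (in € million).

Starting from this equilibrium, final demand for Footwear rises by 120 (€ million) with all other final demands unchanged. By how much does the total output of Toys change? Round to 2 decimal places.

Δx_T = 30.23

I − A =
  [   1.00    -0.15    -0.05]
  [  -0.35     1.00    -0.20]
  [  -0.30    -0.45     0.60]
Cofactors of I−A, C_ij = (−1)^(i+j)·(minor ij) (rows/columns in the sector order above):
  C_11 = (1.00)(0.60) − (-0.20)(-0.45) = 0.5100
  C_12 = −[(-0.35)(0.60) − (-0.20)(-0.30)] = 0.2700
  C_13 = (-0.35)(-0.45) − (1.00)(-0.30) = 0.4575
  C_21 = −[(-0.15)(0.60) − (-0.05)(-0.45)] = 0.1125
  C_22 = (1.00)(0.60) − (-0.05)(-0.30) = 0.5850
  C_23 = −[(1.00)(-0.45) − (-0.15)(-0.30)] = 0.4950
  C_31 = (-0.15)(-0.20) − (-0.05)(1.00) = 0.0800
  C_32 = −[(1.00)(-0.20) − (-0.05)(-0.35)] = 0.2175
  C_33 = (1.00)(1.00) − (-0.15)(-0.35) = 0.9475
det(I−A) = Σ_j (I−A)_1j·C_1j = (1.00)(0.5100) + (-0.15)(0.2700) + (-0.05)(0.4575) = 0.446625
adj(I−A) = Cᵀ =
  [ 0.5100   0.1125   0.0800]
  [ 0.2700   0.5850   0.2175]
  [ 0.4575   0.4950   0.9475]
(I − A)⁻¹ = adj(I−A) / det(I−A) ≈
  [   1.1419     0.2519     0.1791]
  [   0.6045     1.3098     0.4870]
  [   1.0243     1.1083     2.1215]
Δx = (I − A)⁻¹ Δd with Δd having +120 in the Footwear component and 0 elsewhere.
So Δx_T = L_TF · (+120), where L_TF = adj(I−A)_TF / det(I−A) = 0.1125 / 0.446625.
Δx_T = 0.1125 × (+120) / 0.446625 = 13.50 / 0.446625 ≈ 30.23.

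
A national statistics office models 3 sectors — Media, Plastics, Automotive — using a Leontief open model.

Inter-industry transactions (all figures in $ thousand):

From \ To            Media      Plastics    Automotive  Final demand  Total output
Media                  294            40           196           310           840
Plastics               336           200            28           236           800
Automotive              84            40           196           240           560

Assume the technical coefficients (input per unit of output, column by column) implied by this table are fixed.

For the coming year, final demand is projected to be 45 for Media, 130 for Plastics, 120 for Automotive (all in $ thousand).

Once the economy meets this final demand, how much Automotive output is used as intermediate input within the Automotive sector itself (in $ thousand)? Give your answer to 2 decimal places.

z_AA = 84.98

Technical coefficients a_ij = z_ij / X_j:
  a_MM = 294/840 = 0.35, a_PM = 336/840 = 0.40, a_AM = 84/840 = 0.10
  a_MP = 40/800 = 0.05, a_PP = 200/800 = 0.25, a_AP = 40/800 = 0.05
  a_MA = 196/560 = 0.35, a_PA = 28/560 = 0.05, a_AA = 196/560 = 0.35
I − A =
  [   0.65    -0.05    -0.35]
  [  -0.40     0.75    -0.05]
  [  -0.10    -0.05     0.65]
Cofactors of I−A, C_ij = (−1)^(i+j)·(minor ij) (rows/columns in the sector order above):
  C_11 = (0.75)(0.65) − (-0.05)(-0.05) = 0.4850
  C_12 = −[(-0.40)(0.65) − (-0.05)(-0.10)] = 0.2650
  C_13 = (-0.40)(-0.05) − (0.75)(-0.10) = 0.0950
  C_21 = −[(-0.05)(0.65) − (-0.35)(-0.05)] = 0.0500
  C_22 = (0.65)(0.65) − (-0.35)(-0.10) = 0.3875
  C_23 = −[(0.65)(-0.05) − (-0.05)(-0.10)] = 0.0375
  C_31 = (-0.05)(-0.05) − (-0.35)(0.75) = 0.2650
  C_32 = −[(0.65)(-0.05) − (-0.35)(-0.40)] = 0.1725
  C_33 = (0.65)(0.75) − (-0.05)(-0.40) = 0.4675
det(I−A) = Σ_j (I−A)_1j·C_1j = (0.65)(0.4850) + (-0.05)(0.2650) + (-0.35)(0.0950) = 0.26875
adj(I−A) = Cᵀ =
  [ 0.4850   0.0500   0.2650]
  [ 0.2650   0.3875   0.1725]
  [ 0.0950   0.0375   0.4675]
(I − A)⁻¹ = adj(I−A) / det(I−A) ≈
  [   1.8047     0.1860     0.9860]
  [   0.9860     1.4419     0.6419]
  [   0.3535     0.1395     1.7395]
First solve x = (I − A)⁻¹ d = adj(I−A)·d / det(I−A); in particular x_A = (0.0950·45 + 0.0375·130 + 0.4675·120) / 0.26875 = 65.25 / 0.26875 ≈ 242.7907.
Intermediate flow from A to A: z_AA = a_AA · x_A = 0.35 × 65.25 / 0.26875 = 22.8375 / 0.26875 ≈ 84.98.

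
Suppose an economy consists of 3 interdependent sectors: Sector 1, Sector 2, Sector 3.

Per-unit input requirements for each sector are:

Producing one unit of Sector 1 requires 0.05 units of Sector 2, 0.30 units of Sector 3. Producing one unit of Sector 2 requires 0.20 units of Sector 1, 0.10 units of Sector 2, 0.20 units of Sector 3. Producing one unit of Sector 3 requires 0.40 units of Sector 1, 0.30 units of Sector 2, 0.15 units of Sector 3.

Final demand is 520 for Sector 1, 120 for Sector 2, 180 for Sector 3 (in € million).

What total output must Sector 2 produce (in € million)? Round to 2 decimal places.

x_2 = 377.93

I − A =
  [   1.00    -0.20    -0.40]
  [  -0.05     0.90    -0.30]
  [  -0.30    -0.20     0.85]
Cofactors of I−A, C_ij = (−1)^(i+j)·(minor ij) (rows/columns in the sector order above):
  C_11 = (0.90)(0.85) − (-0.30)(-0.20) = 0.7050
  C_12 = −[(-0.05)(0.85) − (-0.30)(-0.30)] = 0.1325
  C_13 = (-0.05)(-0.20) − (0.90)(-0.30) = 0.2800
  C_21 = −[(-0.20)(0.85) − (-0.40)(-0.20)] = 0.2500
  C_22 = (1.00)(0.85) − (-0.40)(-0.30) = 0.7300
  C_23 = −[(1.00)(-0.20) − (-0.20)(-0.30)] = 0.2600
  C_31 = (-0.20)(-0.30) − (-0.40)(0.90) = 0.4200
  C_32 = −[(1.00)(-0.30) − (-0.40)(-0.05)] = 0.3200
  C_33 = (1.00)(0.90) − (-0.20)(-0.05) = 0.8900
det(I−A) = Σ_j (I−A)_1j·C_1j = (1.00)(0.7050) + (-0.20)(0.1325) + (-0.40)(0.2800) = 0.5665
adj(I−A) = Cᵀ =
  [ 0.7050   0.2500   0.4200]
  [ 0.1325   0.7300   0.3200]
  [ 0.2800   0.2600   0.8900]
(I − A)⁻¹ = adj(I−A) / det(I−A) ≈
  [   1.2445     0.4413     0.7414]
  [   0.2339     1.2886     0.5649]
  [   0.4943     0.4590     1.5711]
x = (I − A)⁻¹ d = adj(I−A)·d / det(I−A), with det(I−A) = 0.5665:
  x_1 = (0.7050·520 + 0.2500·120 + 0.4200·180) / 0.5665 = 472.20 / 0.5665 ≈ 833.54
  x_2 = (0.1325·520 + 0.7300·120 + 0.3200·180) / 0.5665 = 214.10 / 0.5665 ≈ 377.93
  x_3 = (0.2800·520 + 0.2600·120 + 0.8900·180) / 0.5665 = 337.00 / 0.5665 ≈ 594.88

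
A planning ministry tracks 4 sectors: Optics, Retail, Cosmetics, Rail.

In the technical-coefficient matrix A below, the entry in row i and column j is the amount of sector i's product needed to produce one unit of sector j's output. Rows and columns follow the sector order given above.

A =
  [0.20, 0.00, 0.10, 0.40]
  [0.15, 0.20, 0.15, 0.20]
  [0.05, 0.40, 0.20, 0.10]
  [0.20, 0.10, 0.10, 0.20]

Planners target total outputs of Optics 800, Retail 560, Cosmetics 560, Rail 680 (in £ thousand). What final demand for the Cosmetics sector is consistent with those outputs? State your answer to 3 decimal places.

I − A =
  [   0.80     0.00    -0.10    -0.40]
  [  -0.15     0.80    -0.15    -0.20]
  [  -0.05    -0.40     0.80    -0.10]
  [  -0.20    -0.10    -0.10     0.80]
d = (I − A) x:
  d_1 = (+0.80)·800 + (+0.00)·560 + (-0.10)·560 + (-0.40)·680 = 312.000
  d_2 = (-0.15)·800 + (+0.80)·560 + (-0.15)·560 + (-0.20)·680 = 108.000
  d_3 = (-0.05)·800 + (-0.40)·560 + (+0.80)·560 + (-0.10)·680 = 116.000
  d_4 = (-0.20)·800 + (-0.10)·560 + (-0.10)·560 + (+0.80)·680 = 272.000

d_3 = 116.000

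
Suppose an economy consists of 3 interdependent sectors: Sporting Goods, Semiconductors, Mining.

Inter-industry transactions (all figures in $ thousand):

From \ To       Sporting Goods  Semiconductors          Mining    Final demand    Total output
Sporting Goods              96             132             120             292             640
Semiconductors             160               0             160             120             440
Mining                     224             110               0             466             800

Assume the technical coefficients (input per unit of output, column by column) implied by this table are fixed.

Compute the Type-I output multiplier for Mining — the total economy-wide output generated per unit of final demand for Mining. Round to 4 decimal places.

Technical coefficients a_ij = z_ij / X_j:
  a_11 = 96/640 = 0.15, a_21 = 160/640 = 0.25, a_31 = 224/640 = 0.35
  a_12 = 132/440 = 0.30, a_22 = 0/440 = 0.00, a_32 = 110/440 = 0.25
  a_13 = 120/800 = 0.15, a_23 = 160/800 = 0.20, a_33 = 0/800 = 0.00
I − A =
  [   0.85    -0.30    -0.15]
  [  -0.25     1.00    -0.20]
  [  -0.35    -0.25     1.00]
Cofactors of I−A, C_ij = (−1)^(i+j)·(minor ij) (rows/columns in the sector order above):
  C_11 = (1.00)(1.00) − (-0.20)(-0.25) = 0.9500
  C_12 = −[(-0.25)(1.00) − (-0.20)(-0.35)] = 0.3200
  C_13 = (-0.25)(-0.25) − (1.00)(-0.35) = 0.4125
  C_21 = −[(-0.30)(1.00) − (-0.15)(-0.25)] = 0.3375
  C_22 = (0.85)(1.00) − (-0.15)(-0.35) = 0.7975
  C_23 = −[(0.85)(-0.25) − (-0.30)(-0.35)] = 0.3175
  C_31 = (-0.30)(-0.20) − (-0.15)(1.00) = 0.2100
  C_32 = −[(0.85)(-0.20) − (-0.15)(-0.25)] = 0.2075
  C_33 = (0.85)(1.00) − (-0.30)(-0.25) = 0.7750
det(I−A) = Σ_j (I−A)_1j·C_1j = (0.85)(0.9500) + (-0.30)(0.3200) + (-0.15)(0.4125) = 0.649625
adj(I−A) = Cᵀ =
  [ 0.9500   0.3375   0.2100]
  [ 0.3200   0.7975   0.2075]
  [ 0.4125   0.3175   0.7750]
(I − A)⁻¹ = adj(I−A) / det(I−A) ≈
  [   1.46238     0.51953     0.32326]
  [   0.49259     1.22763     0.31942]
  [   0.63498     0.48874     1.19300]
The output multiplier for sector j is the column-j sum of the Leontief inverse (I − A)⁻¹ = adj(I−A) / det(I−A).
Column 3 of adj(I−A): (0.2100, 0.2075, 0.7750); det(I−A) = 0.649625.
m_3 = (0.2100 + 0.2075 + 0.7750) / 0.649625 = 1.1925 / 0.649625 ≈ 1.8357.

m_3 = 1.8357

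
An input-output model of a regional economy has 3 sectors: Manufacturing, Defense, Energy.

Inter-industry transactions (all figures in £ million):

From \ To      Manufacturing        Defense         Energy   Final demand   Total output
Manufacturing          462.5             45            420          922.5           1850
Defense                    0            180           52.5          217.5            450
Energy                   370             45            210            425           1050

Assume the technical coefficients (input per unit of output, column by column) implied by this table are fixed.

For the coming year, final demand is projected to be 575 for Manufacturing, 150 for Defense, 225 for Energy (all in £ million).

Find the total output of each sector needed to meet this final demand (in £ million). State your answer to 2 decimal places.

Technical coefficients a_ij = z_ij / X_j:
  a_11 = 462.5/1850 = 0.25, a_21 = 0/1850 = 0.00, a_31 = 370/1850 = 0.20
  a_12 = 45/450 = 0.10, a_22 = 180/450 = 0.40, a_32 = 45/450 = 0.10
  a_13 = 420/1050 = 0.40, a_23 = 52.5/1050 = 0.05, a_33 = 210/1050 = 0.20
I − A =
  [   0.75    -0.10    -0.40]
  [   0.00     0.60    -0.05]
  [  -0.20    -0.10     0.80]
Cofactors of I−A, C_ij = (−1)^(i+j)·(minor ij) (rows/columns in the sector order above):
  C_11 = (0.60)(0.80) − (-0.05)(-0.10) = 0.4750
  C_12 = −[(0.00)(0.80) − (-0.05)(-0.20)] = 0.0100
  C_13 = (0.00)(-0.10) − (0.60)(-0.20) = 0.1200
  C_21 = −[(-0.10)(0.80) − (-0.40)(-0.10)] = 0.1200
  C_22 = (0.75)(0.80) − (-0.40)(-0.20) = 0.5200
  C_23 = −[(0.75)(-0.10) − (-0.10)(-0.20)] = 0.0950
  C_31 = (-0.10)(-0.05) − (-0.40)(0.60) = 0.2450
  C_32 = −[(0.75)(-0.05) − (-0.40)(0.00)] = 0.0375
  C_33 = (0.75)(0.60) − (-0.10)(0.00) = 0.4500
det(I−A) = Σ_j (I−A)_1j·C_1j = (0.75)(0.4750) + (-0.10)(0.0100) + (-0.40)(0.1200) = 0.30725
adj(I−A) = Cᵀ =
  [ 0.4750   0.1200   0.2450]
  [ 0.0100   0.5200   0.0375]
  [ 0.1200   0.0950   0.4500]
(I − A)⁻¹ = adj(I−A) / det(I−A) ≈
  [   1.5460     0.3906     0.7974]
  [   0.0325     1.6924     0.1221]
  [   0.3906     0.3092     1.4646]
x = (I − A)⁻¹ d = adj(I−A)·d / det(I−A), with det(I−A) = 0.30725:
  x_1 = (0.4750·575 + 0.1200·150 + 0.2450·225) / 0.30725 = 346.25 / 0.30725 ≈ 1126.93
  x_2 = (0.0100·575 + 0.5200·150 + 0.0375·225) / 0.30725 = 92.1875 / 0.30725 ≈ 300.04
  x_3 = (0.1200·575 + 0.0950·150 + 0.4500·225) / 0.30725 = 184.50 / 0.30725 ≈ 600.49

x_1 = 1126.93, x_2 = 300.04, x_3 = 600.49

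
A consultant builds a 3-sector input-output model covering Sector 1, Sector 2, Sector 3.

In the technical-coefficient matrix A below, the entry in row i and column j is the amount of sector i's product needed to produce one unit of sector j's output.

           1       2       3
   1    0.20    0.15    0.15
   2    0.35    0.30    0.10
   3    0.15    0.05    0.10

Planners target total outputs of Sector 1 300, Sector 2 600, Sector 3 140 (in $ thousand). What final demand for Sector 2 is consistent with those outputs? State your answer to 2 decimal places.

d_2 = 301.00

I − A =
  [   0.80    -0.15    -0.15]
  [  -0.35     0.70    -0.10]
  [  -0.15    -0.05     0.90]
d = (I − A) x:
  d_1 = (+0.80)·300 + (-0.15)·600 + (-0.15)·140 = 129.00
  d_2 = (-0.35)·300 + (+0.70)·600 + (-0.10)·140 = 301.00
  d_3 = (-0.15)·300 + (-0.05)·600 + (+0.90)·140 = 51.00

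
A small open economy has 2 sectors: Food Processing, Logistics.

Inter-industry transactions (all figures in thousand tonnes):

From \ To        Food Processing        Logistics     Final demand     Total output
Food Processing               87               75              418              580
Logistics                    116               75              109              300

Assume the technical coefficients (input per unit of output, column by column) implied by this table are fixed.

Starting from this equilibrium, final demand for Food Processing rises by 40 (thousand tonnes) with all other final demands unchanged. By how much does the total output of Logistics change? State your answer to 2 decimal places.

Technical coefficients a_ij = z_ij / X_j:
  a_11 = 87/580 = 0.15, a_21 = 116/580 = 0.20
  a_12 = 75/300 = 0.25, a_22 = 75/300 = 0.25
I − A =
  [   0.85    -0.25]
  [  -0.20     0.75]
det(I−A) = (0.85)(0.75) − (-0.25)(-0.20) = 0.5875
adj(I−A) = [[0.75, 0.25], [0.20, 0.85]]
(I − A)⁻¹ = adj(I−A) / det(I−A) ≈
  [   1.2766     0.4255]
  [   0.3404     1.4468]
Δx = (I − A)⁻¹ Δd with Δd having +40 in the Food Processing component and 0 elsewhere.
So Δx_2 = L_21 · (+40), where L_21 = adj(I−A)_21 / det(I−A) = 0.20 / 0.5875.
Δx_2 = 0.20 × (+40) / 0.5875 = 8.00 / 0.5875 ≈ 13.62.

Δx_2 = 13.62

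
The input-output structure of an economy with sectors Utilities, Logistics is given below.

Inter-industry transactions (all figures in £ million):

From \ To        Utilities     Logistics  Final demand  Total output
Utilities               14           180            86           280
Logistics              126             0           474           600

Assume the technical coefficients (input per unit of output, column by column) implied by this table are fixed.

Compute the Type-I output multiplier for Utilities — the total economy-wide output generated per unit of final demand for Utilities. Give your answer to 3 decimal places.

Technical coefficients a_ij = z_ij / X_j:
  a_UU = 14/280 = 0.05, a_LU = 126/280 = 0.45
  a_UL = 180/600 = 0.30, a_LL = 0/600 = 0.00
I − A =
  [   0.95    -0.30]
  [  -0.45     1.00]
det(I−A) = (0.95)(1.00) − (-0.30)(-0.45) = 0.8150
adj(I−A) = [[1.00, 0.30], [0.45, 0.95]]
(I − A)⁻¹ = adj(I−A) / det(I−A) ≈
  [   1.2270     0.3681]
  [   0.5521     1.1656]
The output multiplier for sector j is the column-j sum of the Leontief inverse (I − A)⁻¹ = adj(I−A) / det(I−A).
Column U of adj(I−A): (1.00, 0.45); det(I−A) = 0.8150.
m_U = (1.00 + 0.45) / 0.8150 = 1.45 / 0.8150 ≈ 1.779.

m_U = 1.779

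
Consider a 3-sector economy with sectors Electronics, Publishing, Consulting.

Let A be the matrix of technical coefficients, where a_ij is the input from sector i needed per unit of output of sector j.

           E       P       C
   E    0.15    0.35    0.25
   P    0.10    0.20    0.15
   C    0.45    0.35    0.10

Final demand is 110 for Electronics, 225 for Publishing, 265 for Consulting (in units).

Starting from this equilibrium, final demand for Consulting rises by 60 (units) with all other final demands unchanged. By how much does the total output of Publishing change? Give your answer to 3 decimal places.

Δx_P = 22.128

I − A =
  [   0.85    -0.35    -0.25]
  [  -0.10     0.80    -0.15]
  [  -0.45    -0.35     0.90]
Cofactors of I−A, C_ij = (−1)^(i+j)·(minor ij) (rows/columns in the sector order above):
  C_11 = (0.80)(0.90) − (-0.15)(-0.35) = 0.6675
  C_12 = −[(-0.10)(0.90) − (-0.15)(-0.45)] = 0.1575
  C_13 = (-0.10)(-0.35) − (0.80)(-0.45) = 0.3950
  C_21 = −[(-0.35)(0.90) − (-0.25)(-0.35)] = 0.4025
  C_22 = (0.85)(0.90) − (-0.25)(-0.45) = 0.6525
  C_23 = −[(0.85)(-0.35) − (-0.35)(-0.45)] = 0.4550
  C_31 = (-0.35)(-0.15) − (-0.25)(0.80) = 0.2525
  C_32 = −[(0.85)(-0.15) − (-0.25)(-0.10)] = 0.1525
  C_33 = (0.85)(0.80) − (-0.35)(-0.10) = 0.6450
det(I−A) = Σ_j (I−A)_1j·C_1j = (0.85)(0.6675) + (-0.35)(0.1575) + (-0.25)(0.3950) = 0.4135
adj(I−A) = Cᵀ =
  [ 0.6675   0.4025   0.2525]
  [ 0.1575   0.6525   0.1525]
  [ 0.3950   0.4550   0.6450]
(I − A)⁻¹ = adj(I−A) / det(I−A) ≈
  [   1.6143     0.9734     0.6106]
  [   0.3809     1.5780     0.3688]
  [   0.9553     1.1004     1.5599]
Δx = (I − A)⁻¹ Δd with Δd having +60 in the Consulting component and 0 elsewhere.
So Δx_P = L_PC · (+60), where L_PC = adj(I−A)_PC / det(I−A) = 0.1525 / 0.4135.
Δx_P = 0.1525 × (+60) / 0.4135 = 9.15 / 0.4135 ≈ 22.128.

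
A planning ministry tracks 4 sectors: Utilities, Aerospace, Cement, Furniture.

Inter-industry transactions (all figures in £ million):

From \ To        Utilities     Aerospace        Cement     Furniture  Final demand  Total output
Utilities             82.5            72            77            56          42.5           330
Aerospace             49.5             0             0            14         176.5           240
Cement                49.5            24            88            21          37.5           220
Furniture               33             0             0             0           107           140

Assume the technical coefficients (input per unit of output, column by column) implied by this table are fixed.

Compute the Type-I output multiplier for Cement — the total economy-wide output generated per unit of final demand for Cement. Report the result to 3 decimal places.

m_C = 3.304

Technical coefficients a_ij = z_ij / X_j:
  a_UU = 82.5/330 = 0.25, a_AU = 49.5/330 = 0.15, a_CU = 49.5/330 = 0.15, a_FU = 33/330 = 0.10
  a_UA = 72/240 = 0.30, a_AA = 0/240 = 0.00, a_CA = 24/240 = 0.10, a_FA = 0/240 = 0.00
  a_UC = 77/220 = 0.35, a_AC = 0/220 = 0.00, a_CC = 88/220 = 0.40, a_FC = 0/220 = 0.00
  a_UF = 56/140 = 0.40, a_AF = 14/140 = 0.10, a_CF = 21/140 = 0.15, a_FF = 0/140 = 0.00
I − A =
  [   0.75    -0.30    -0.35    -0.40]
  [  -0.15     1.00     0.00    -0.10]
  [  -0.15    -0.10     0.60    -0.15]
  [  -0.10     0.00     0.00     1.00]
Compute the cofactors C_ij = (−1)^(i+j)·(3×3 minor ij) of I−A; the adjugate is their transpose:
adj(I−A) = Cᵀ =
  [ 0.600000   0.215000   0.350000   0.314000]
  [ 0.096000   0.368250   0.056000   0.083625]
  [ 0.181000   0.120500   0.662000   0.183750]
  [ 0.060000   0.021500   0.035000   0.365250]
det(I−A) = Σ_j (I−A)_1j·C_1j = (0.75)(0.600000) + (-0.30)(0.096000) + (-0.35)(0.181000) + (-0.40)(0.060000) = 0.33385
(I − A)⁻¹ = adj(I−A) / det(I−A) ≈
  [   1.7972     0.6440     1.0484     0.9405]
  [   0.2876     1.1030     0.1677     0.2505]
  [   0.5422     0.3609     1.9829     0.5504]
  [   0.1797     0.0644     0.1048     1.0941]
The output multiplier for sector j is the column-j sum of the Leontief inverse (I − A)⁻¹ = adj(I−A) / det(I−A).
Column C of adj(I−A): (0.350000, 0.056000, 0.662000, 0.035000); det(I−A) = 0.33385.
m_C = (0.350000 + 0.056000 + 0.662000 + 0.035000) / 0.33385 = 1.103 / 0.33385 ≈ 3.304.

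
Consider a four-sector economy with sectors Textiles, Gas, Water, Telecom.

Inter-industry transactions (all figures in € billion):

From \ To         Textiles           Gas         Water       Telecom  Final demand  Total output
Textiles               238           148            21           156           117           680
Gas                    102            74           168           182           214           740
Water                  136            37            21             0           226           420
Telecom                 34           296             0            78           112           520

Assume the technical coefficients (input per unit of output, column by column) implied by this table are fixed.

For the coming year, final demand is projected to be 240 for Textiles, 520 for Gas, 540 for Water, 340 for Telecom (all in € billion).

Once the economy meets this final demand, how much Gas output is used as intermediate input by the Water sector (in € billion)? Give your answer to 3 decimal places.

Technical coefficients a_ij = z_ij / X_j:
  a_11 = 238/680 = 0.35, a_21 = 102/680 = 0.15, a_31 = 136/680 = 0.20, a_41 = 34/680 = 0.05
  a_12 = 148/740 = 0.20, a_22 = 74/740 = 0.10, a_32 = 37/740 = 0.05, a_42 = 296/740 = 0.40
  a_13 = 21/420 = 0.05, a_23 = 168/420 = 0.40, a_33 = 21/420 = 0.05, a_43 = 0/420 = 0.00
  a_14 = 156/520 = 0.30, a_24 = 182/520 = 0.35, a_34 = 0/520 = 0.00, a_44 = 78/520 = 0.15
I − A =
  [   0.65    -0.20    -0.05    -0.30]
  [  -0.15     0.90    -0.40    -0.35]
  [  -0.20    -0.05     0.95     0.00]
  [  -0.05    -0.40     0.00     0.85]
Compute the cofactors C_ij = (−1)^(i+j)·(3×3 minor ij) of I−A; the adjugate is their transpose:
adj(I−A) = Cᵀ =
  [ 0.576750   0.277625   0.147250   0.317875]
  [ 0.205750   0.502125   0.222250   0.279375]
  [ 0.132250   0.084875   0.345750   0.081625]
  [ 0.130750   0.252625   0.113250   0.488875]
det(I−A) = Σ_j (I−A)_1j·C_1j = (0.65)(0.576750) + (-0.20)(0.205750) + (-0.05)(0.132250) + (-0.30)(0.130750) = 0.2879
(I − A)⁻¹ = adj(I−A) / det(I−A) ≈
  [   2.0033     0.9643     0.5115     1.1041]
  [   0.7147     1.7441     0.7720     0.9704]
  [   0.4594     0.2948     1.2009     0.2835]
  [   0.4542     0.8775     0.3934     1.6981]
First solve x = (I − A)⁻¹ d = adj(I−A)·d / det(I−A); in particular x_3 = (0.132250·240 + 0.084875·520 + 0.345750·540 + 0.081625·340) / 0.2879 = 290.3325 / 0.2879 ≈ 1008.44911.
Intermediate flow from 2 to 3: z_23 = a_23 · x_3 = 0.40 × 290.3325 / 0.2879 = 116.133 / 0.2879 ≈ 403.380.

z_23 = 403.380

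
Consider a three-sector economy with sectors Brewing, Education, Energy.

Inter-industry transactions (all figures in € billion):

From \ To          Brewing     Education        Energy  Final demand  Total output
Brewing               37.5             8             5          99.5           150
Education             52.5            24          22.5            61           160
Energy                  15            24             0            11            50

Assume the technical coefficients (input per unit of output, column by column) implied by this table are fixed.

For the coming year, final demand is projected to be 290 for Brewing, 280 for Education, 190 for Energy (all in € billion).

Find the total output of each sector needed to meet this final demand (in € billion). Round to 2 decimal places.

x_1 = 479.87, x_2 = 709.33, x_3 = 344.39

Technical coefficients a_ij = z_ij / X_j:
  a_11 = 37.5/150 = 0.25, a_21 = 52.5/150 = 0.35, a_31 = 15/150 = 0.10
  a_12 = 8/160 = 0.05, a_22 = 24/160 = 0.15, a_32 = 24/160 = 0.15
  a_13 = 5/50 = 0.10, a_23 = 22.5/50 = 0.45, a_33 = 0/50 = 0.00
I − A =
  [   0.75    -0.05    -0.10]
  [  -0.35     0.85    -0.45]
  [  -0.10    -0.15     1.00]
Cofactors of I−A, C_ij = (−1)^(i+j)·(minor ij) (rows/columns in the sector order above):
  C_11 = (0.85)(1.00) − (-0.45)(-0.15) = 0.7825
  C_12 = −[(-0.35)(1.00) − (-0.45)(-0.10)] = 0.3950
  C_13 = (-0.35)(-0.15) − (0.85)(-0.10) = 0.1375
  C_21 = −[(-0.05)(1.00) − (-0.10)(-0.15)] = 0.0650
  C_22 = (0.75)(1.00) − (-0.10)(-0.10) = 0.7400
  C_23 = −[(0.75)(-0.15) − (-0.05)(-0.10)] = 0.1175
  C_31 = (-0.05)(-0.45) − (-0.10)(0.85) = 0.1075
  C_32 = −[(0.75)(-0.45) − (-0.10)(-0.35)] = 0.3725
  C_33 = (0.75)(0.85) − (-0.05)(-0.35) = 0.6200
det(I−A) = Σ_j (I−A)_1j·C_1j = (0.75)(0.7825) + (-0.05)(0.3950) + (-0.10)(0.1375) = 0.553375
adj(I−A) = Cᵀ =
  [ 0.7825   0.0650   0.1075]
  [ 0.3950   0.7400   0.3725]
  [ 0.1375   0.1175   0.6200]
(I − A)⁻¹ = adj(I−A) / det(I−A) ≈
  [   1.4141     0.1175     0.1943]
  [   0.7138     1.3372     0.6731]
  [   0.2485     0.2123     1.1204]
x = (I − A)⁻¹ d = adj(I−A)·d / det(I−A), with det(I−A) = 0.553375:
  x_1 = (0.7825·290 + 0.0650·280 + 0.1075·190) / 0.553375 = 265.55 / 0.553375 ≈ 479.87
  x_2 = (0.3950·290 + 0.7400·280 + 0.3725·190) / 0.553375 = 392.525 / 0.553375 ≈ 709.33
  x_3 = (0.1375·290 + 0.1175·280 + 0.6200·190) / 0.553375 = 190.575 / 0.553375 ≈ 344.39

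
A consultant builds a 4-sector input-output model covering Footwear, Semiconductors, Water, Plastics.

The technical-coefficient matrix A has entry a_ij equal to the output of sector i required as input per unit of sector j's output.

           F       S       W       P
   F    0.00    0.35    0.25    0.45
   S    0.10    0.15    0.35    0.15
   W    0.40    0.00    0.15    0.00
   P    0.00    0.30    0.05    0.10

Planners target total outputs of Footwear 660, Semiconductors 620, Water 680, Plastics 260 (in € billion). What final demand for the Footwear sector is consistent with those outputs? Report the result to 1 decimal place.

d_F = 156.0

I − A =
  [   1.00    -0.35    -0.25    -0.45]
  [  -0.10     0.85    -0.35    -0.15]
  [  -0.40     0.00     0.85     0.00]
  [   0.00    -0.30    -0.05     0.90]
d = (I − A) x:
  d_F = (+1.00)·660 + (-0.35)·620 + (-0.25)·680 + (-0.45)·260 = 156.0
  d_S = (-0.10)·660 + (+0.85)·620 + (-0.35)·680 + (-0.15)·260 = 184.0
  d_W = (-0.40)·660 + (+0.00)·620 + (+0.85)·680 + (+0.00)·260 = 314.0
  d_P = (+0.00)·660 + (-0.30)·620 + (-0.05)·680 + (+0.90)·260 = 14.0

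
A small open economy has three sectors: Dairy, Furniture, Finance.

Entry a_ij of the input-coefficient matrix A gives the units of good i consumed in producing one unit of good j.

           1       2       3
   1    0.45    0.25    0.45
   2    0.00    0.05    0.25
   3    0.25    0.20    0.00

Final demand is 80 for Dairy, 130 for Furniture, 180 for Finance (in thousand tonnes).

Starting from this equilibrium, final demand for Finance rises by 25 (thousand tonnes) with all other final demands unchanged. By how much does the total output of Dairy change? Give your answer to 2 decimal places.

I − A =
  [   0.55    -0.25    -0.45]
  [   0.00     0.95    -0.25]
  [  -0.25    -0.20     1.00]
Cofactors of I−A, C_ij = (−1)^(i+j)·(minor ij) (rows/columns in the sector order above):
  C_11 = (0.95)(1.00) − (-0.25)(-0.20) = 0.9000
  C_12 = −[(0.00)(1.00) − (-0.25)(-0.25)] = 0.0625
  C_13 = (0.00)(-0.20) − (0.95)(-0.25) = 0.2375
  C_21 = −[(-0.25)(1.00) − (-0.45)(-0.20)] = 0.3400
  C_22 = (0.55)(1.00) − (-0.45)(-0.25) = 0.4375
  C_23 = −[(0.55)(-0.20) − (-0.25)(-0.25)] = 0.1725
  C_31 = (-0.25)(-0.25) − (-0.45)(0.95) = 0.4900
  C_32 = −[(0.55)(-0.25) − (-0.45)(0.00)] = 0.1375
  C_33 = (0.55)(0.95) − (-0.25)(0.00) = 0.5225
det(I−A) = Σ_j (I−A)_1j·C_1j = (0.55)(0.9000) + (-0.25)(0.0625) + (-0.45)(0.2375) = 0.3725
adj(I−A) = Cᵀ =
  [ 0.9000   0.3400   0.4900]
  [ 0.0625   0.4375   0.1375]
  [ 0.2375   0.1725   0.5225]
(I − A)⁻¹ = adj(I−A) / det(I−A) ≈
  [   2.4161     0.9128     1.3154]
  [   0.1678     1.1745     0.3691]
  [   0.6376     0.4631     1.4027]
Δx = (I − A)⁻¹ Δd with Δd having +25 in the Finance component and 0 elsewhere.
So Δx_1 = L_13 · (+25), where L_13 = adj(I−A)_13 / det(I−A) = 0.4900 / 0.3725.
Δx_1 = 0.4900 × (+25) / 0.3725 = 12.25 / 0.3725 ≈ 32.89.

Δx_1 = 32.89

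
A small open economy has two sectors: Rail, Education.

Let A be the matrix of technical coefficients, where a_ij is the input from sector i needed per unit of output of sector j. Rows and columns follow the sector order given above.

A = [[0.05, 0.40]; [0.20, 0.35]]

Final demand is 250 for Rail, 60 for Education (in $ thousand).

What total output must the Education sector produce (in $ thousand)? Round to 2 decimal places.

x_E = 199.07

I − A =
  [   0.95    -0.40]
  [  -0.20     0.65]
det(I−A) = (0.95)(0.65) − (-0.40)(-0.20) = 0.5375
adj(I−A) = [[0.65, 0.40], [0.20, 0.95]]
(I − A)⁻¹ = adj(I−A) / det(I−A) ≈
  [   1.2093     0.7442]
  [   0.3721     1.7674]
x = (I − A)⁻¹ d = adj(I−A)·d / det(I−A), with det(I−A) = 0.5375:
  x_R = (0.65·250 + 0.40·60) / 0.5375 = 186.50 / 0.5375 ≈ 346.98
  x_E = (0.20·250 + 0.95·60) / 0.5375 = 107.00 / 0.5375 ≈ 199.07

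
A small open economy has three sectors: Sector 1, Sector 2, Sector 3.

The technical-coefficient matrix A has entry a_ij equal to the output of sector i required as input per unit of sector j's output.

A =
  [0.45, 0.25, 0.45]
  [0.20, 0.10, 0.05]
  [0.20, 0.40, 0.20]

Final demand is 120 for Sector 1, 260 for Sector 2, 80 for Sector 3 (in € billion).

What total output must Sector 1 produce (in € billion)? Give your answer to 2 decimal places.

I − A =
  [   0.55    -0.25    -0.45]
  [  -0.20     0.90    -0.05]
  [  -0.20    -0.40     0.80]
Cofactors of I−A, C_ij = (−1)^(i+j)·(minor ij) (rows/columns in the sector order above):
  C_11 = (0.90)(0.80) − (-0.05)(-0.40) = 0.7000
  C_12 = −[(-0.20)(0.80) − (-0.05)(-0.20)] = 0.1700
  C_13 = (-0.20)(-0.40) − (0.90)(-0.20) = 0.2600
  C_21 = −[(-0.25)(0.80) − (-0.45)(-0.40)] = 0.3800
  C_22 = (0.55)(0.80) − (-0.45)(-0.20) = 0.3500
  C_23 = −[(0.55)(-0.40) − (-0.25)(-0.20)] = 0.2700
  C_31 = (-0.25)(-0.05) − (-0.45)(0.90) = 0.4175
  C_32 = −[(0.55)(-0.05) − (-0.45)(-0.20)] = 0.1175
  C_33 = (0.55)(0.90) − (-0.25)(-0.20) = 0.4450
det(I−A) = Σ_j (I−A)_1j·C_1j = (0.55)(0.7000) + (-0.25)(0.1700) + (-0.45)(0.2600) = 0.2255
adj(I−A) = Cᵀ =
  [ 0.7000   0.3800   0.4175]
  [ 0.1700   0.3500   0.1175]
  [ 0.2600   0.2700   0.4450]
(I − A)⁻¹ = adj(I−A) / det(I−A) ≈
  [   3.1042     1.6851     1.8514]
  [   0.7539     1.5521     0.5211]
  [   1.1530     1.1973     1.9734]
x = (I − A)⁻¹ d = adj(I−A)·d / det(I−A), with det(I−A) = 0.2255:
  x_1 = (0.7000·120 + 0.3800·260 + 0.4175·80) / 0.2255 = 216.20 / 0.2255 ≈ 958.76
  x_2 = (0.1700·120 + 0.3500·260 + 0.1175·80) / 0.2255 = 120.80 / 0.2255 ≈ 535.70
  x_3 = (0.2600·120 + 0.2700·260 + 0.4450·80) / 0.2255 = 137.00 / 0.2255 ≈ 607.54

x_1 = 958.76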